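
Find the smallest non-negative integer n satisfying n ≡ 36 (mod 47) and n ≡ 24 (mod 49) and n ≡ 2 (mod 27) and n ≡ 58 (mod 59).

1059698

From n ≡ 36 (mod 47) write n = 36 + 47t. Substituting into n ≡ 24 (mod 49) gives 47t ≡ 37 (mod 49), and since 47⁻¹ ≡ 24 (mod 49), t ≡ 6. Hence n ≡ 36 + 47·6 = 318 (mod 2303).
From n ≡ 318 (mod 2303) write n = 318 + 2303t. Substituting into n ≡ 2 (mod 27) gives 2303t ≡ 8 (mod 27), and since 8⁻¹ ≡ 17 (mod 27), t ≡ 1. Hence n ≡ 318 + 2303·1 = 2621 (mod 62181).
From n ≡ 2621 (mod 62181) write n = 2621 + 62181t. Substituting into n ≡ 58 (mod 59) gives 62181t ≡ 33 (mod 59), and since 54⁻¹ ≡ 47 (mod 59), t ≡ 17. Hence n ≡ 2621 + 62181·17 = 1059698 (mod 3668679).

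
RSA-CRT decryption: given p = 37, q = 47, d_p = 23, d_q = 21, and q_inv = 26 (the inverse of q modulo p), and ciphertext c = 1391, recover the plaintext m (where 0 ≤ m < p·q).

m₁ = c^(d_p) mod p: c ≡ 22 (mod 37), and 22^23 mod 37 = 24.
m₂ = c^(d_q) mod q: c ≡ 28 (mod 47), and 28^21 mod 47 = 25.
h = q_inv·(m₁ − m₂) mod p = 26·(24 − 25) mod 37 = 11.
m = m₂ + h·q = 25 + 11·47 = 542.

542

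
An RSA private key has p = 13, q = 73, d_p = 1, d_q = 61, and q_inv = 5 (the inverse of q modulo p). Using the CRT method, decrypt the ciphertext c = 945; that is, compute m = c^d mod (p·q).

698

m₁ = c^(d_p) mod p: c ≡ 9 (mod 13), and 9^1 mod 13 = 9.
m₂ = c^(d_q) mod q: c ≡ 69 (mod 73), and 69^61 mod 73 = 41.
h = q_inv·(m₁ − m₂) mod p = 5·(9 − 41) mod 13 = 9.
m = m₂ + h·q = 41 + 9·73 = 698.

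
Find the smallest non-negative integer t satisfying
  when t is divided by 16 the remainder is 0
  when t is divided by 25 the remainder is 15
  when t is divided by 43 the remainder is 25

Combine the congruences pairwise.
From t ≡ 0 (mod 16) write t = 0 + 16s. Substituting into t ≡ 15 (mod 25) gives 16s ≡ 15 (mod 25), and since 16⁻¹ ≡ 11 (mod 25), s ≡ 15. Hence t ≡ 0 + 16·15 = 240 (mod 400).
From t ≡ 240 (mod 400) write t = 240 + 400s. Substituting into t ≡ 25 (mod 43) gives 400s ≡ 0 (mod 43), and since 13⁻¹ ≡ 10 (mod 43), s ≡ 0. Hence t ≡ 240 + 400·0 = 240 (mod 17200).

240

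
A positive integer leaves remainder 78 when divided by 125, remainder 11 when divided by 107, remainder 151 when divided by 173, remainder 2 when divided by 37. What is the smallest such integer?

66704453

The moduli are pairwise coprime; N = 125·107·173·37 = 85613375.
N/125 = 684907; 684907 ≡ 32 (mod 125); 32·43 ≡ 1, so inverse 43.
N/107 = 800125; 800125 ≡ 86 (mod 107); 86·56 ≡ 1, so inverse 56.
N/173 = 494875; 494875 ≡ 95 (mod 173); 95·51 ≡ 1, so inverse 51.
N/37 = 2313875; 2313875 ≡ 6 (mod 37); 6·31 ≡ 1, so inverse 31.
k ≡ 78·684907·43 + 11·800125·56 + 151·494875·51 + 2·2313875·31 = 6744547703.
6744547703 mod 85613375 = 66704453.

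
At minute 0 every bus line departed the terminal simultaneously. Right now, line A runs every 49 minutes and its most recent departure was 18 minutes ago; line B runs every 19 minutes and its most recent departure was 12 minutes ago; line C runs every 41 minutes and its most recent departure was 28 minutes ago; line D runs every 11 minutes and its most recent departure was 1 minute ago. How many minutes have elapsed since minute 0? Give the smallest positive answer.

206504

From t ≡ 18 (mod 49) write t = 18 + 49s. Substituting into t ≡ 12 (mod 19) gives 49s ≡ 13 (mod 19), and since 11⁻¹ ≡ 7 (mod 19), s ≡ 15. Hence t ≡ 18 + 49·15 = 753 (mod 931).
From t ≡ 753 (mod 931) write t = 753 + 931s. Substituting into t ≡ 28 (mod 41) gives 931s ≡ 13 (mod 41), and since 29⁻¹ ≡ 17 (mod 41), s ≡ 16. Hence t ≡ 753 + 931·16 = 15649 (mod 38171).
From t ≡ 15649 (mod 38171) write t = 15649 + 38171s. Substituting into t ≡ 1 (mod 11) gives 38171s ≡ 5 (mod 11), and since 1⁻¹ ≡ 1 (mod 11), s ≡ 5. Hence t ≡ 15649 + 38171·5 = 206504 (mod 419881).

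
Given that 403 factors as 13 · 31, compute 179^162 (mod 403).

Mod 13: 179 ≡ 10; by Fermat, exponent reduces to 162 mod 12 = 6; 10^6 ≡ 1 (mod 13).
Mod 31: 179 ≡ 24; by Fermat, exponent reduces to 162 mod 30 = 12; 24^12 ≡ 16 (mod 31).
Combine by CRT: x ≡ 1 (mod 13), x ≡ 16 (mod 31) ⇒ x ≡ 326 (mod 403).

326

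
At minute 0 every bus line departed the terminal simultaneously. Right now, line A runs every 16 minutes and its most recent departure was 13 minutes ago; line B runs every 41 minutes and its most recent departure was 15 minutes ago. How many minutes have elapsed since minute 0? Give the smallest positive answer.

From t ≡ 13 (mod 16) write t = 13 + 16s. Substituting into t ≡ 15 (mod 41) gives 16s ≡ 2 (mod 41), and since 16⁻¹ ≡ 18 (mod 41), s ≡ 36. Hence t ≡ 13 + 16·36 = 589 (mod 656).

589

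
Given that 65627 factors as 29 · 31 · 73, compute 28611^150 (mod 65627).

Mod 29: 28611 ≡ 17; by Fermat, exponent reduces to 150 mod 28 = 10; 17^10 ≡ 28 (mod 29).
Mod 31: 28611 ≡ 29; since 30 | 150, by Fermat 29^150 ≡ 1 (mod 31).
Mod 73: 28611 ≡ 68; by Fermat, exponent reduces to 150 mod 72 = 6; 68^6 ≡ 3 (mod 73).
Combine by CRT: x ≡ 28 (mod 29), x ≡ 1 (mod 31), x ≡ 3 (mod 73) ⇒ x ≡ 26940 (mod 65627).

26940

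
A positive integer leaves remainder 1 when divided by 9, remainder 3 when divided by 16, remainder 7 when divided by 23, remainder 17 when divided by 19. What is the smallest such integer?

52723

The moduli are pairwise coprime; N = 9·16·23·19 = 62928.
N/9 = 6992; 6992 ≡ 8 (mod 9); 8·8 ≡ 1, so inverse 8.
N/16 = 3933; 3933 ≡ 13 (mod 16); 13·5 ≡ 1, so inverse 5.
N/23 = 2736; 2736 ≡ 22 (mod 23); 22·22 ≡ 1, so inverse 22.
N/19 = 3312; 3312 ≡ 6 (mod 19); 6·16 ≡ 1, so inverse 16.
t ≡ 1·6992·8 + 3·3933·5 + 7·2736·22 + 17·3312·16 = 1437139.
1437139 mod 62928 = 52723.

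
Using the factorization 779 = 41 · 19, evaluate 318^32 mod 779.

674

Mod 41: 318 ≡ 31; 31^32 ≡ 18 (mod 41).
Mod 19: 318 ≡ 14; by Fermat, exponent reduces to 32 mod 18 = 14; 14^14 ≡ 9 (mod 19).
Combine by CRT: x ≡ 18 (mod 41), x ≡ 9 (mod 19) ⇒ x ≡ 674 (mod 779).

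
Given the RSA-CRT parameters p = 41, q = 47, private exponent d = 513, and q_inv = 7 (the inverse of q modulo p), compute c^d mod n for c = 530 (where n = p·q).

d_p = d mod (p−1) = 513 mod 40 = 33; d_q = d mod (q−1) = 7.
m₁ = c^(d_p) mod p: c ≡ 38 (mod 41), and 38^33 mod 41 = 38.
m₂ = c^(d_q) mod q: c ≡ 13 (mod 47), and 13^7 mod 47 = 39.
h = q_inv·(m₁ − m₂) mod p = 7·(38 − 39) mod 41 = 34.
m = m₂ + h·q = 39 + 34·47 = 1637.

1637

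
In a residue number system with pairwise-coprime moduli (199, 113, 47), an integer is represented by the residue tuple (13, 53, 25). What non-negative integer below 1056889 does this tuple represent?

950835

The moduli are pairwise coprime; N = 199·113·47 = 1056889.
N/199 = 5311; 5311 ≡ 137 (mod 199); 137·138 ≡ 1, so inverse 138.
N/113 = 9353; 9353 ≡ 87 (mod 113); 87·13 ≡ 1, so inverse 13.
N/47 = 22487; 22487 ≡ 21 (mod 47); 21·9 ≡ 1, so inverse 9.
x ≡ 13·5311·138 + 53·9353·13 + 25·22487·9 = 21031726.
21031726 mod 1056889 = 950835.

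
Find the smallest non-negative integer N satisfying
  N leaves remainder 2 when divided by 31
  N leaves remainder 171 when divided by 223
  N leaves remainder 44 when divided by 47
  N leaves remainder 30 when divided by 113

23748110

From N ≡ 2 (mod 31) write N = 2 + 31t. Substituting into N ≡ 171 (mod 223) gives 31t ≡ 169 (mod 223), and since 31⁻¹ ≡ 36 (mod 223), t ≡ 63. Hence N ≡ 2 + 31·63 = 1955 (mod 6913).
From N ≡ 1955 (mod 6913) write N = 1955 + 6913t. Substituting into N ≡ 44 (mod 47) gives 6913t ≡ 16 (mod 47), and since 4⁻¹ ≡ 12 (mod 47), t ≡ 4. Hence N ≡ 1955 + 6913·4 = 29607 (mod 324911).
From N ≡ 29607 (mod 324911) write N = 29607 + 324911t. Substituting into N ≡ 30 (mod 113) gives 324911t ≡ 29 (mod 113), and since 36⁻¹ ≡ 22 (mod 113), t ≡ 73. Hence N ≡ 29607 + 324911·73 = 23748110 (mod 36714943).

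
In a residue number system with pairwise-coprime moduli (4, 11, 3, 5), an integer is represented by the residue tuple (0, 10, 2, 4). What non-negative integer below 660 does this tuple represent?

164

The moduli are pairwise coprime; N = 4·11·3·5 = 660.
N/4 = 165; 165 ≡ 1 (mod 4), inverse 1.
N/11 = 60; 60 ≡ 5 (mod 11); 5·9 ≡ 1, so inverse 9.
N/3 = 220; 220 ≡ 1 (mod 3), inverse 1.
N/5 = 132; 132 ≡ 2 (mod 5); 2·3 ≡ 1, so inverse 3.
x ≡ 0·165·1 + 10·60·9 + 2·220·1 + 4·132·3 = 7424.
7424 mod 660 = 164.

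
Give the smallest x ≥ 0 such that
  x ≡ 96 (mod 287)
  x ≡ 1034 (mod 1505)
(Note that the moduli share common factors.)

Combine the congruences pairwise.
gcd(287, 1505) = 7 and 7 | (1034 − 96), so the pair is consistent; merging gives x ≡ 5549 (mod 61705), where 61705 = lcm(287, 1505).
The solution is unique modulo lcm(287, 1505) = 61705.

5549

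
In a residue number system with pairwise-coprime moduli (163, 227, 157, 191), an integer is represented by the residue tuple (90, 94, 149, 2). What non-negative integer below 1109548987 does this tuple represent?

1083784808

The moduli are pairwise coprime; N = 163·227·157·191 = 1109548987.
N/163 = 6807049; 6807049 ≡ 6 (mod 163); 6·136 ≡ 1, so inverse 136.
N/227 = 4887881; 4887881 ≡ 117 (mod 227); 117·130 ≡ 1, so inverse 130.
N/157 = 7067191; 7067191 ≡ 150 (mod 157); 150·112 ≡ 1, so inverse 112.
N/191 = 5809157; 5809157 ≡ 83 (mod 191); 83·168 ≡ 1, so inverse 168.
x ≡ 90·6807049·136 + 94·4887881·130 + 149·7067191·112 + 2·5809157·168 = 262937345740.
262937345740 mod 1109548987 = 1083784808.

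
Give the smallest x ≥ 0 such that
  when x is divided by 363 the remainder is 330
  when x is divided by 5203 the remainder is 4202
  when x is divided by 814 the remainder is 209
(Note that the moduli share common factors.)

Combine the congruences pairwise.
gcd(363, 5203) = 121 and 121 | (4202 − 330), so the pair is consistent; merging gives x ≡ 9405 (mod 15609), where 15609 = lcm(363, 5203).
gcd(15609, 814) = 11 and 11 | (209 − 9405), so the pair is consistent; merging gives x ≡ 71841 (mod 1155066), where 1155066 = lcm(15609, 814).
The solution is unique modulo lcm(363, 5203, 814) = 1155066.

71841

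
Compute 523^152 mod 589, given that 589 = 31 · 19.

264

Mod 31: 523 ≡ 27; by Fermat, exponent reduces to 152 mod 30 = 2; 27^2 ≡ 16 (mod 31).
Mod 19: 523 ≡ 10; by Fermat, exponent reduces to 152 mod 18 = 8; 10^8 ≡ 17 (mod 19).
Combine by CRT: x ≡ 16 (mod 31), x ≡ 17 (mod 19) ⇒ x ≡ 264 (mod 589).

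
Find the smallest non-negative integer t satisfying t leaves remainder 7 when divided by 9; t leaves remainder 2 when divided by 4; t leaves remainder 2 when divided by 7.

142

Combine the congruences pairwise.
From t ≡ 7 (mod 9) write t = 7 + 9s. Substituting into t ≡ 2 (mod 4) gives 9s ≡ 3 (mod 4), and since 1⁻¹ ≡ 1 (mod 4), s ≡ 3. Hence t ≡ 7 + 9·3 = 34 (mod 36).
From t ≡ 34 (mod 36) write t = 34 + 36s. Substituting into t ≡ 2 (mod 7) gives 36s ≡ 3 (mod 7), and since 1⁻¹ ≡ 1 (mod 7), s ≡ 3. Hence t ≡ 34 + 36·3 = 142 (mod 252).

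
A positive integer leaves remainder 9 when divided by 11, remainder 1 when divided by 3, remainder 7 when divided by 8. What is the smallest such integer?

31

The moduli are pairwise coprime; N = 11·3·8 = 264.
N/11 = 24; 24 ≡ 2 (mod 11); 2·6 ≡ 1, so inverse 6.
N/3 = 88; 88 ≡ 1 (mod 3), inverse 1.
N/8 = 33; 33 ≡ 1 (mod 8), inverse 1.
k ≡ 9·24·6 + 1·88·1 + 7·33·1 = 1615.
1615 mod 264 = 31.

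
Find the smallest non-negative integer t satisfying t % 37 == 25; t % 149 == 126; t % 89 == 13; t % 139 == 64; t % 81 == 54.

5078891457

The moduli are pairwise coprime; N = 37·149·89·139·81 = 5524307163.
N/37 = 149305599; 149305599 ≡ 17 (mod 37); 17·24 ≡ 1, so inverse 24.
N/149 = 37075887; 37075887 ≡ 68 (mod 149); 68·103 ≡ 1, so inverse 103.
N/89 = 62070867; 62070867 ≡ 42 (mod 89); 42·53 ≡ 1, so inverse 53.
N/139 = 39743217; 39743217 ≡ 59 (mod 139); 59·33 ≡ 1, so inverse 33.
N/81 = 68201323; 68201323 ≡ 52 (mod 81); 52·67 ≡ 1, so inverse 67.
t ≡ 25·149305599·24 + 126·37075887·103 + 13·62070867·53 + 64·39743217·33 + 54·68201323·67 = 944211109167.
944211109167 mod 5524307163 = 5078891457.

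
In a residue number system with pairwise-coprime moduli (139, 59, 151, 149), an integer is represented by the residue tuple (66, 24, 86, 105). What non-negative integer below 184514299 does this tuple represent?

127312112

The moduli are pairwise coprime; N = 139·59·151·149 = 184514299.
N/139 = 1327441; 1327441 ≡ 130 (mod 139); 130·108 ≡ 1, so inverse 108.
N/59 = 3127361; 3127361 ≡ 7 (mod 59); 7·17 ≡ 1, so inverse 17.
N/151 = 1221949; 1221949 ≡ 57 (mod 151); 57·53 ≡ 1, so inverse 53.
N/149 = 1238351; 1238351 ≡ 12 (mod 149); 12·87 ≡ 1, so inverse 87.
x ≡ 66·1327441·108 + 24·3127361·17 + 86·1221949·53 + 105·1238351·87 = 27619942663.
27619942663 mod 184514299 = 127312112.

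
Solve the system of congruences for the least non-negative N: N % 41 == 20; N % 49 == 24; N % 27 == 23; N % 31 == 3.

The moduli are pairwise coprime; M = 41·49·27·31 = 1681533.
M/41 = 41013; 41013 ≡ 13 (mod 41); 13·19 ≡ 1, so inverse 19.
M/49 = 34317; 34317 ≡ 17 (mod 49); 17·26 ≡ 1, so inverse 26.
M/27 = 62279; 62279 ≡ 17 (mod 27); 17·8 ≡ 1, so inverse 8.
M/31 = 54243; 54243 ≡ 24 (mod 31); 24·22 ≡ 1, so inverse 22.
N ≡ 20·41013·19 + 24·34317·26 + 23·62279·8 + 3·54243·22 = 52038122.
52038122 mod 1681533 = 1592132.

1592132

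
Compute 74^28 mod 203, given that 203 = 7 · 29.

Mod 7: 74 ≡ 4; by Fermat, exponent reduces to 28 mod 6 = 4; 4^4 ≡ 4 (mod 7).
Mod 29: 74 ≡ 16; since 28 | 28, by Fermat 16^28 ≡ 1 (mod 29).
Combine by CRT: x ≡ 4 (mod 7), x ≡ 1 (mod 29) ⇒ x ≡ 88 (mod 203).

88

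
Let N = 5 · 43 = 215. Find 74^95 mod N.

189

Mod 5: 74 ≡ 4; by Fermat, exponent reduces to 95 mod 4 = 3; 4^3 ≡ 4 (mod 5).
Mod 43: 74 ≡ 31; by Fermat, exponent reduces to 95 mod 42 = 11; 31^11 ≡ 17 (mod 43).
Combine by CRT: x ≡ 4 (mod 5), x ≡ 17 (mod 43) ⇒ x ≡ 189 (mod 215).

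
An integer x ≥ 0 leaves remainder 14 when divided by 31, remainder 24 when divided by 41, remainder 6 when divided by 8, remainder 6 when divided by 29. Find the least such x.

82598

The moduli are pairwise coprime; N = 31·41·8·29 = 294872.
N/31 = 9512; 9512 ≡ 26 (mod 31); 26·6 ≡ 1, so inverse 6.
N/41 = 7192; 7192 ≡ 17 (mod 41); 17·29 ≡ 1, so inverse 29.
N/8 = 36859; 36859 ≡ 3 (mod 8); 3·3 ≡ 1, so inverse 3.
N/29 = 10168; 10168 ≡ 18 (mod 29); 18·21 ≡ 1, so inverse 21.
x ≡ 14·9512·6 + 24·7192·29 + 6·36859·3 + 6·10168·21 = 7749270.
7749270 mod 294872 = 82598.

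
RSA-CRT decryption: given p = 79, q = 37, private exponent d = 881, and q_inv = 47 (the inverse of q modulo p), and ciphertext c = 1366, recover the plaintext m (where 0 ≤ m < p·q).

d_p = d mod (p−1) = 881 mod 78 = 23; d_q = d mod (q−1) = 17.
m₁ = c^(d_p) mod p: c ≡ 23 (mod 79), and 23^23 mod 79 = 55.
m₂ = c^(d_q) mod q: c ≡ 34 (mod 37), and 34^17 mod 37 = 12.
h = q_inv·(m₁ − m₂) mod p = 47·(55 − 12) mod 79 = 46.
m = m₂ + h·q = 12 + 46·37 = 1714.

1714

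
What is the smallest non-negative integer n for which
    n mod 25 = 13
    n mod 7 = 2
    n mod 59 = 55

The moduli are pairwise coprime; M = 25·7·59 = 10325.
M/25 = 413; 413 ≡ 13 (mod 25); 13·2 ≡ 1, so inverse 2.
M/7 = 1475; 1475 ≡ 5 (mod 7); 5·3 ≡ 1, so inverse 3.
M/59 = 175; 175 ≡ 57 (mod 59); 57·29 ≡ 1, so inverse 29.
n ≡ 13·413·2 + 2·1475·3 + 55·175·29 = 298713.
298713 mod 10325 = 9613.

9613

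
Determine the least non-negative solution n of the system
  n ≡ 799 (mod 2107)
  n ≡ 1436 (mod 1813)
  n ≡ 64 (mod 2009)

gcd(2107, 1813) = 49 and 49 | (1436 − 799), so the pair is consistent; merging gives n ≡ 70330 (mod 77959), where 77959 = lcm(2107, 1813).
gcd(77959, 2009) = 49 and 49 | (64 − 70330), so the pair is consistent; merging gives n ≡ 460125 (mod 3196319), where 3196319 = lcm(77959, 2009).
The solution is unique modulo lcm(2107, 1813, 2009) = 3196319.

460125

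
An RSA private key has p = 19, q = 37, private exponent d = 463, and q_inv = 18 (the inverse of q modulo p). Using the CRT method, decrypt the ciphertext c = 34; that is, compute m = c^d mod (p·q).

d_p = d mod (p−1) = 463 mod 18 = 13; d_q = d mod (q−1) = 31.
m₁ = c^(d_p) mod p: c ≡ 15 (mod 19), and 15^13 mod 19 = 10.
m₂ = c^(d_q) mod q: c ≡ 34 (mod 37), and 34^31 mod 37 = 7.
h = q_inv·(m₁ − m₂) mod p = 18·(10 − 7) mod 19 = 16.
m = m₂ + h·q = 7 + 16·37 = 599.

599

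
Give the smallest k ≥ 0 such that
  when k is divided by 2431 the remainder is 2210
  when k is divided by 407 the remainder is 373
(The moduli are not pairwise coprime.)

Combine the congruences pairwise.
gcd(2431, 407) = 11 and 11 | (373 − 2210), so the pair is consistent; merging gives k ≡ 48399 (mod 89947), where 89947 = lcm(2431, 407).
The solution is unique modulo lcm(2431, 407) = 89947.

48399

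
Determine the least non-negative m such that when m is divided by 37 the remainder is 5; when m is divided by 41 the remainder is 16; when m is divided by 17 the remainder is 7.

The moduli are pairwise coprime; N = 37·41·17 = 25789.
N/37 = 697; 697 ≡ 31 (mod 37); 31·6 ≡ 1, so inverse 6.
N/41 = 629; 629 ≡ 14 (mod 41); 14·3 ≡ 1, so inverse 3.
N/17 = 1517; 1517 ≡ 4 (mod 17); 4·13 ≡ 1, so inverse 13.
m ≡ 5·697·6 + 16·629·3 + 7·1517·13 = 189149.
189149 mod 25789 = 8626.

8626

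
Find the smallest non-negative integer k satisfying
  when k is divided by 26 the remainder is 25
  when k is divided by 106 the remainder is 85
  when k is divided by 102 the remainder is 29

14819

gcd(26, 106) = 2 and 2 | (85 − 25), so the pair is consistent; merging gives k ≡ 1039 (mod 1378), where 1378 = lcm(26, 106).
gcd(1378, 102) = 2 and 2 | (29 − 1039), so the pair is consistent; merging gives k ≡ 14819 (mod 70278), where 70278 = lcm(1378, 102).
The solution is unique modulo lcm(26, 106, 102) = 70278.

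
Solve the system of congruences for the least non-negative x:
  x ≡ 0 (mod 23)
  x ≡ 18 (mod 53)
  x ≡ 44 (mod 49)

The moduli are pairwise coprime; N = 23·53·49 = 59731.
N/23 = 2597; 2597 ≡ 21 (mod 23); 21·11 ≡ 1, so inverse 11.
N/53 = 1127; 1127 ≡ 14 (mod 53); 14·19 ≡ 1, so inverse 19.
N/49 = 1219; 1219 ≡ 43 (mod 49); 43·8 ≡ 1, so inverse 8.
x ≡ 0·2597·11 + 18·1127·19 + 44·1219·8 = 814522.
814522 mod 59731 = 38019.

38019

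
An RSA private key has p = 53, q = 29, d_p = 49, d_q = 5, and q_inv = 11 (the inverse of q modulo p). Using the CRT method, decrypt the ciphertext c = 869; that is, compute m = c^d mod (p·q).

m₁ = c^(d_p) mod p: c ≡ 21 (mod 53), and 21^49 mod 53 = 34.
m₂ = c^(d_q) mod q: c ≡ 28 (mod 29), and 28^5 mod 29 = 28.
h = q_inv·(m₁ − m₂) mod p = 11·(34 − 28) mod 53 = 13.
m = m₂ + h·q = 28 + 13·29 = 405.

405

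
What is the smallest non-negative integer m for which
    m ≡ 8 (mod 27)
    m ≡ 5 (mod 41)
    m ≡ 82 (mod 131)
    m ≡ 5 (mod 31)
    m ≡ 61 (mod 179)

The moduli are pairwise coprime; N = 27·41·131·31·179 = 804699333.
N/27 = 29803679; 29803679 ≡ 26 (mod 27); 26·26 ≡ 1, so inverse 26.
N/41 = 19626813; 19626813 ≡ 31 (mod 41); 31·4 ≡ 1, so inverse 4.
N/131 = 6142743; 6142743 ≡ 22 (mod 131); 22·6 ≡ 1, so inverse 6.
N/31 = 25958043; 25958043 ≡ 7 (mod 31); 7·9 ≡ 1, so inverse 9.
N/179 = 4495527; 4495527 ≡ 121 (mod 179); 121·108 ≡ 1, so inverse 108.
m ≡ 8·29803679·26 + 5·19626813·4 + 82·6142743·6 + 5·25958043·9 + 61·4495527·108 = 40398574859.
40398574859 mod 804699333 = 163608209.

163608209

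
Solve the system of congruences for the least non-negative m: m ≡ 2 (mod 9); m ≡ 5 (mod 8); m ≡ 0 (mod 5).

245

The moduli are pairwise coprime; N = 9·8·5 = 360.
N/9 = 40; 40 ≡ 4 (mod 9); 4·7 ≡ 1, so inverse 7.
N/8 = 45; 45 ≡ 5 (mod 8); 5·5 ≡ 1, so inverse 5.
N/5 = 72; 72 ≡ 2 (mod 5); 2·3 ≡ 1, so inverse 3.
m ≡ 2·40·7 + 5·45·5 + 0·72·3 = 1685.
1685 mod 360 = 245.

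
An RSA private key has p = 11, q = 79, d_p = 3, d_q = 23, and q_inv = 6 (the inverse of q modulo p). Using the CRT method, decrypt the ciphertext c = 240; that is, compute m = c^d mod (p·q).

m₁ = c^(d_p) mod p: c ≡ 9 (mod 11), and 9^3 mod 11 = 3.
m₂ = c^(d_q) mod q: c ≡ 3 (mod 79), and 3^23 mod 79 = 74.
h = q_inv·(m₁ − m₂) mod p = 6·(3 − 74) mod 11 = 3.
m = m₂ + h·q = 74 + 3·79 = 311.

311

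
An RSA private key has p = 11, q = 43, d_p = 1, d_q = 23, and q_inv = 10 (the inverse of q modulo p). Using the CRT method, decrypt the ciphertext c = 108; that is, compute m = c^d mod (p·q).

75

m₁ = c^(d_p) mod p: c ≡ 9 (mod 11), and 9^1 mod 11 = 9.
m₂ = c^(d_q) mod q: c ≡ 22 (mod 43), and 22^23 mod 43 = 32.
h = q_inv·(m₁ − m₂) mod p = 10·(9 − 32) mod 11 = 1.
m = m₂ + h·q = 32 + 1·43 = 75.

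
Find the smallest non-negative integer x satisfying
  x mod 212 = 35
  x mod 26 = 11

1519

gcd(212, 26) = 2 and 2 | (11 − 35), so the pair is consistent; merging gives x ≡ 1519 (mod 2756), where 2756 = lcm(212, 26).
The solution is unique modulo lcm(212, 26) = 2756.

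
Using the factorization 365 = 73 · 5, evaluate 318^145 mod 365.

318

Mod 73: 318 ≡ 26; by Fermat, exponent reduces to 145 mod 72 = 1; 26^1 ≡ 26 (mod 73).
Mod 5: 318 ≡ 3; by Fermat, exponent reduces to 145 mod 4 = 1; 3^1 ≡ 3 (mod 5).
Combine by CRT: x ≡ 26 (mod 73), x ≡ 3 (mod 5) ⇒ x ≡ 318 (mod 365).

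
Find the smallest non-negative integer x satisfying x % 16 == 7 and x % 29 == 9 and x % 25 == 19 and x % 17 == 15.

46119

The moduli are pairwise coprime; N = 16·29·25·17 = 197200.
N/16 = 12325; 12325 ≡ 5 (mod 16); 5·13 ≡ 1, so inverse 13.
N/29 = 6800; 6800 ≡ 14 (mod 29); 14·27 ≡ 1, so inverse 27.
N/25 = 7888; 7888 ≡ 13 (mod 25); 13·2 ≡ 1, so inverse 2.
N/17 = 11600; 11600 ≡ 6 (mod 17); 6·3 ≡ 1, so inverse 3.
x ≡ 7·12325·13 + 9·6800·27 + 19·7888·2 + 15·11600·3 = 3595719.
3595719 mod 197200 = 46119.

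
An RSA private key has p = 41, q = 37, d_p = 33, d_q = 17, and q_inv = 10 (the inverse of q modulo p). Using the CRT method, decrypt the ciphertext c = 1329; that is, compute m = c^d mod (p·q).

m₁ = c^(d_p) mod p: c ≡ 17 (mod 41), and 17^33 mod 41 = 19.
m₂ = c^(d_q) mod q: c ≡ 34 (mod 37), and 34^17 mod 37 = 12.
h = q_inv·(m₁ − m₂) mod p = 10·(19 − 12) mod 41 = 29.
m = m₂ + h·q = 12 + 29·37 = 1085.

1085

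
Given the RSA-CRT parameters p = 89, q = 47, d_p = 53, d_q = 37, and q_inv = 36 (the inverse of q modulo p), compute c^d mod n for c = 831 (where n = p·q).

3668

m₁ = c^(d_p) mod p: c ≡ 30 (mod 89), and 30^53 mod 89 = 19.
m₂ = c^(d_q) mod q: c ≡ 32 (mod 47), and 32^37 mod 47 = 2.
h = q_inv·(m₁ − m₂) mod p = 36·(19 − 2) mod 89 = 78.
m = m₂ + h·q = 2 + 78·47 = 3668.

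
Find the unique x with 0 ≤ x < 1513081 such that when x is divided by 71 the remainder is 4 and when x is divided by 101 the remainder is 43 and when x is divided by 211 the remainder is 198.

Combine the congruences pairwise.
From x ≡ 4 (mod 71) write x = 4 + 71t. Substituting into x ≡ 43 (mod 101) gives 71t ≡ 39 (mod 101), and since 71⁻¹ ≡ 37 (mod 101), t ≡ 29. Hence x ≡ 4 + 71·29 = 2063 (mod 7171).
From x ≡ 2063 (mod 7171) write x = 2063 + 7171t. Substituting into x ≡ 198 (mod 211) gives 7171t ≡ 34 (mod 211), and since 208⁻¹ ≡ 70 (mod 211), t ≡ 59. Hence x ≡ 2063 + 7171·59 = 425152 (mod 1513081).

425152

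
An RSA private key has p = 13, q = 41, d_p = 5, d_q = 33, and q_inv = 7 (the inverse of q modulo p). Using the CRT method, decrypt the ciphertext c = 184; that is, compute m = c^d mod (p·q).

m₁ = c^(d_p) mod p: c ≡ 2 (mod 13), and 2^5 mod 13 = 6.
m₂ = c^(d_q) mod q: c ≡ 20 (mod 41), and 20^33 mod 41 = 36.
h = q_inv·(m₁ − m₂) mod p = 7·(6 − 36) mod 13 = 11.
m = m₂ + h·q = 36 + 11·41 = 487.

487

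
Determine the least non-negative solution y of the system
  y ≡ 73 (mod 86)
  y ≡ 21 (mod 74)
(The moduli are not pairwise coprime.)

gcd(86, 74) = 2 and 2 | (21 − 73), so the pair is consistent; merging gives y ≡ 761 (mod 3182), where 3182 = lcm(86, 74).
The solution is unique modulo lcm(86, 74) = 3182.

761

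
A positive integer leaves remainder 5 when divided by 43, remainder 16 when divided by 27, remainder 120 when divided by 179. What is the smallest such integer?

92842

The moduli are pairwise coprime; N = 43·27·179 = 207819.
N/43 = 4833; 4833 ≡ 17 (mod 43); 17·38 ≡ 1, so inverse 38.
N/27 = 7697; 7697 ≡ 2 (mod 27); 2·14 ≡ 1, so inverse 14.
N/179 = 1161; 1161 ≡ 87 (mod 179); 87·107 ≡ 1, so inverse 107.
a ≡ 5·4833·38 + 16·7697·14 + 120·1161·107 = 17549638.
17549638 mod 207819 = 92842.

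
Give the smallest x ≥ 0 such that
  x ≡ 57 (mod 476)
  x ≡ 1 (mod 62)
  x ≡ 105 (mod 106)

Combine the congruences pairwise.
gcd(476, 62) = 2 and 2 | (1 − 57), so the pair is consistent; merging gives x ≡ 4341 (mod 14756), where 14756 = lcm(476, 62).
gcd(14756, 106) = 2 and 2 | (105 − 4341), so the pair is consistent; merging gives x ≡ 78121 (mod 782068), where 782068 = lcm(14756, 106).
The solution is unique modulo lcm(476, 62, 106) = 782068.

78121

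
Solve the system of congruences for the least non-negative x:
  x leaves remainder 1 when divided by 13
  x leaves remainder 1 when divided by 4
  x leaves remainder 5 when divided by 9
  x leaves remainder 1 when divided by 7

From x ≡ 1 (mod 13) write x = 1 + 13t. Substituting into x ≡ 1 (mod 4) gives 13t ≡ 0 (mod 4), and since 1⁻¹ ≡ 1 (mod 4), t ≡ 0. Hence x ≡ 1 + 13·0 = 1 (mod 52).
From x ≡ 1 (mod 52) write x = 1 + 52t. Substituting into x ≡ 5 (mod 9) gives 52t ≡ 4 (mod 9), and since 7⁻¹ ≡ 4 (mod 9), t ≡ 7. Hence x ≡ 1 + 52·7 = 365 (mod 468).
From x ≡ 365 (mod 468) write x = 365 + 468t. Substituting into x ≡ 1 (mod 7) gives 468t ≡ 0 (mod 7), and since 6⁻¹ ≡ 6 (mod 7), t ≡ 0. Hence x ≡ 365 + 468·0 = 365 (mod 3276).

365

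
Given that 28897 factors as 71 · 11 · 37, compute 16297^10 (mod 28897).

Mod 71: 16297 ≡ 38; 38^10 ≡ 45 (mod 71).
Mod 11: 16297 ≡ 6; since 10 | 10, by Fermat 6^10 ≡ 1 (mod 11).
Mod 37: 16297 ≡ 17; 17^10 ≡ 28 (mod 37).
Combine by CRT: x ≡ 45 (mod 71), x ≡ 1 (mod 11), x ≡ 28 (mod 37) ⇒ x ≡ 3950 (mod 28897).

3950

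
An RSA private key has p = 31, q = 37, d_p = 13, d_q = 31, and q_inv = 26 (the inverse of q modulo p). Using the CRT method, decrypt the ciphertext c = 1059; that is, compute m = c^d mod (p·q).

m₁ = c^(d_p) mod p: c ≡ 5 (mod 31), and 5^13 mod 31 = 5.
m₂ = c^(d_q) mod q: c ≡ 23 (mod 37), and 23^31 mod 37 = 14.
h = q_inv·(m₁ − m₂) mod p = 26·(5 − 14) mod 31 = 14.
m = m₂ + h·q = 14 + 14·37 = 532.

532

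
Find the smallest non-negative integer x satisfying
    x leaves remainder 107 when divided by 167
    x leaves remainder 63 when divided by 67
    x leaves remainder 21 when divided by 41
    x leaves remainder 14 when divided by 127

16361932

The moduli are pairwise coprime; N = 167·67·41·127 = 58261123.
N/167 = 348869; 348869 ≡ 6 (mod 167); 6·28 ≡ 1, so inverse 28.
N/67 = 869569; 869569 ≡ 43 (mod 67); 43·53 ≡ 1, so inverse 53.
N/41 = 1421003; 1421003 ≡ 25 (mod 41); 25·23 ≡ 1, so inverse 23.
N/127 = 458749; 458749 ≡ 25 (mod 127); 25·61 ≡ 1, so inverse 61.
x ≡ 107·348869·28 + 63·869569·53 + 21·1421003·23 + 14·458749·61 = 5026818510.
5026818510 mod 58261123 = 16361932.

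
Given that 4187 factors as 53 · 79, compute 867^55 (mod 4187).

1930

Mod 53: 867 ≡ 19; by Fermat, exponent reduces to 55 mod 52 = 3; 19^3 ≡ 22 (mod 53).
Mod 79: 867 ≡ 77; 77^55 ≡ 34 (mod 79).
Combine by CRT: x ≡ 22 (mod 53), x ≡ 34 (mod 79) ⇒ x ≡ 1930 (mod 4187).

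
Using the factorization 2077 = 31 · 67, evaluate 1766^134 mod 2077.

1179

Mod 31: 1766 ≡ 30; by Fermat, exponent reduces to 134 mod 30 = 14; 30^14 ≡ 1 (mod 31).
Mod 67: 1766 ≡ 24; by Fermat, exponent reduces to 134 mod 66 = 2; 24^2 ≡ 40 (mod 67).
Combine by CRT: x ≡ 1 (mod 31), x ≡ 40 (mod 67) ⇒ x ≡ 1179 (mod 2077).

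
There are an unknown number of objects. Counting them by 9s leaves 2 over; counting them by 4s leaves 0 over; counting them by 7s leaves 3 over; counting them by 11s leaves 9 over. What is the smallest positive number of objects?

The moduli are pairwise coprime; M = 9·4·7·11 = 2772.
M/9 = 308; 308 ≡ 2 (mod 9); 2·5 ≡ 1, so inverse 5.
M/4 = 693; 693 ≡ 1 (mod 4), inverse 1.
M/7 = 396; 396 ≡ 4 (mod 7); 4·2 ≡ 1, so inverse 2.
M/11 = 252; 252 ≡ 10 (mod 11); 10·10 ≡ 1, so inverse 10.
N ≡ 2·308·5 + 0·693·1 + 3·396·2 + 9·252·10 = 28136.
28136 mod 2772 = 416.

416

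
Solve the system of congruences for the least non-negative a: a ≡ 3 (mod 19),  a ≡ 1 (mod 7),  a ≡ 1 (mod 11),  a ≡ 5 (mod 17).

The moduli are pairwise coprime; N = 19·7·11·17 = 24871.
N/19 = 1309; 1309 ≡ 17 (mod 19); 17·9 ≡ 1, so inverse 9.
N/7 = 3553; 3553 ≡ 4 (mod 7); 4·2 ≡ 1, so inverse 2.
N/11 = 2261; 2261 ≡ 6 (mod 11); 6·2 ≡ 1, so inverse 2.
N/17 = 1463; 1463 ≡ 1 (mod 17), inverse 1.
a ≡ 3·1309·9 + 1·3553·2 + 1·2261·2 + 5·1463·1 = 54286.
54286 mod 24871 = 4544.

4544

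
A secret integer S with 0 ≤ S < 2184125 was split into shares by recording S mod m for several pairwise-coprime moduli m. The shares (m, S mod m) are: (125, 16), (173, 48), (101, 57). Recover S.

From S ≡ 16 (mod 125) write S = 16 + 125t. Substituting into S ≡ 48 (mod 173) gives 125t ≡ 32 (mod 173), and since 125⁻¹ ≡ 18 (mod 173), t ≡ 57. Hence S ≡ 16 + 125·57 = 7141 (mod 21625).
From S ≡ 7141 (mod 21625) write S = 7141 + 21625t. Substituting into S ≡ 57 (mod 101) gives 21625t ≡ 87 (mod 101), and since 11⁻¹ ≡ 46 (mod 101), t ≡ 63. Hence S ≡ 7141 + 21625·63 = 1369516 (mod 2184125).

1369516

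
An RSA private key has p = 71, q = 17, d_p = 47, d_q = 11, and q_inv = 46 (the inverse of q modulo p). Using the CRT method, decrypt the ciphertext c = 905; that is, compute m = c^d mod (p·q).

863

m₁ = c^(d_p) mod p: c ≡ 53 (mod 71), and 53^47 mod 71 = 11.
m₂ = c^(d_q) mod q: c ≡ 4 (mod 17), and 4^11 mod 17 = 13.
h = q_inv·(m₁ − m₂) mod p = 46·(11 − 13) mod 71 = 50.
m = m₂ + h·q = 13 + 50·17 = 863.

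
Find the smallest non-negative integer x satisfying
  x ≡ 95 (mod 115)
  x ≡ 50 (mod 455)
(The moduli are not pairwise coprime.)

6420

Combine the congruences pairwise.
gcd(115, 455) = 5 and 5 | (50 − 95), so the pair is consistent; merging gives x ≡ 6420 (mod 10465), where 10465 = lcm(115, 455).
The solution is unique modulo lcm(115, 455) = 10465.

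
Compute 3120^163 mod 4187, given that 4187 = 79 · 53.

819

Mod 79: 3120 ≡ 39; by Fermat, exponent reduces to 163 mod 78 = 7; 39^7 ≡ 29 (mod 79).
Mod 53: 3120 ≡ 46; by Fermat, exponent reduces to 163 mod 52 = 7; 46^7 ≡ 24 (mod 53).
Combine by CRT: x ≡ 29 (mod 79), x ≡ 24 (mod 53) ⇒ x ≡ 819 (mod 4187).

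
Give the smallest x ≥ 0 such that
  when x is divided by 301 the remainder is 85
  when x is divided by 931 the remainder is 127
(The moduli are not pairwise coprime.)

gcd(301, 931) = 7 and 7 | (127 − 85), so the pair is consistent; merging gives x ≡ 18747 (mod 40033), where 40033 = lcm(301, 931).
The solution is unique modulo lcm(301, 931) = 40033.

18747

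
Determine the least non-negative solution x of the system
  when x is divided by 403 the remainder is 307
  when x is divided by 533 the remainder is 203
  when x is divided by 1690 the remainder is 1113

Combine the congruences pairwise.
gcd(403, 533) = 13 and 13 | (203 − 307), so the pair is consistent; merging gives x ≡ 3934 (mod 16523), where 16523 = lcm(403, 533).
gcd(16523, 1690) = 13 and 13 | (1113 − 3934), so the pair is consistent; merging gives x ≡ 53503 (mod 2147990), where 2147990 = lcm(16523, 1690).
The solution is unique modulo lcm(403, 533, 1690) = 2147990.

53503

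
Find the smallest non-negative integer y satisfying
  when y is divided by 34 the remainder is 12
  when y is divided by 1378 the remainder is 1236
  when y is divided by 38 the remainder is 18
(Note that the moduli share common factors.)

48088

gcd(34, 1378) = 2 and 2 | (1236 − 12), so the pair is consistent; merging gives y ≡ 1236 (mod 23426), where 23426 = lcm(34, 1378).
gcd(23426, 38) = 2 and 2 | (18 − 1236), so the pair is consistent; merging gives y ≡ 48088 (mod 445094), where 445094 = lcm(23426, 38).
The solution is unique modulo lcm(34, 1378, 38) = 445094.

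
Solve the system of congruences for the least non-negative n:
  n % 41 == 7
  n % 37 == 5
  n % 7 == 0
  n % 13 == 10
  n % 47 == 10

5668257

Combine the congruences pairwise.
From n ≡ 7 (mod 41) write n = 7 + 41t. Substituting into n ≡ 5 (mod 37) gives 41t ≡ 35 (mod 37), and since 4⁻¹ ≡ 28 (mod 37), t ≡ 18. Hence n ≡ 7 + 41·18 = 745 (mod 1517).
From n ≡ 745 (mod 1517) write n = 745 + 1517t. Substituting into n ≡ 0 (mod 7) gives 1517t ≡ 4 (mod 7), and since 5⁻¹ ≡ 3 (mod 7), t ≡ 5. Hence n ≡ 745 + 1517·5 = 8330 (mod 10619).
From n ≡ 8330 (mod 10619) write n = 8330 + 10619t. Substituting into n ≡ 10 (mod 13) gives 10619t ≡ 0 (mod 13), and since 11⁻¹ ≡ 6 (mod 13), t ≡ 0. Hence n ≡ 8330 + 10619·0 = 8330 (mod 138047).
From n ≡ 8330 (mod 138047) write n = 8330 + 138047t. Substituting into n ≡ 10 (mod 47) gives 138047t ≡ 46 (mod 47), and since 8⁻¹ ≡ 6 (mod 47), t ≡ 41. Hence n ≡ 8330 + 138047·41 = 5668257 (mod 6488209).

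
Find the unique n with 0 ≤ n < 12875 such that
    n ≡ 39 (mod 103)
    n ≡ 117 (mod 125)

From n ≡ 39 (mod 103) write n = 39 + 103t. Substituting into n ≡ 117 (mod 125) gives 103t ≡ 78 (mod 125), and since 103⁻¹ ≡ 17 (mod 125), t ≡ 76. Hence n ≡ 39 + 103·76 = 7867 (mod 12875).

7867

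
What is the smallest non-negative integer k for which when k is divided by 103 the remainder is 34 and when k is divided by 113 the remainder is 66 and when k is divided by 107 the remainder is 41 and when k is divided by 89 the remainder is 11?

The moduli are pairwise coprime; N = 103·113·107·89 = 110838197.
N/103 = 1076099; 1076099 ≡ 58 (mod 103); 58·16 ≡ 1, so inverse 16.
N/113 = 980869; 980869 ≡ 29 (mod 113); 29·39 ≡ 1, so inverse 39.
N/107 = 1035871; 1035871 ≡ 4 (mod 107); 4·27 ≡ 1, so inverse 27.
N/89 = 1245373; 1245373 ≡ 85 (mod 89); 85·22 ≡ 1, so inverse 22.
k ≡ 34·1076099·16 + 66·980869·39 + 41·1035871·27 + 11·1245373·22 = 4558244125.
4558244125 mod 110838197 = 13878048.

13878048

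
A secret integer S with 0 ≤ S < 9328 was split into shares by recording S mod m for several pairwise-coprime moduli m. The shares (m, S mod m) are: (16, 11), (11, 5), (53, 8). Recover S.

From S ≡ 11 (mod 16) write S = 11 + 16t. Substituting into S ≡ 5 (mod 11) gives 16t ≡ 5 (mod 11), and since 5⁻¹ ≡ 9 (mod 11), t ≡ 1. Hence S ≡ 11 + 16·1 = 27 (mod 176).
From S ≡ 27 (mod 176) write S = 27 + 176t. Substituting into S ≡ 8 (mod 53) gives 176t ≡ 34 (mod 53), and since 17⁻¹ ≡ 25 (mod 53), t ≡ 2. Hence S ≡ 27 + 176·2 = 379 (mod 9328).

379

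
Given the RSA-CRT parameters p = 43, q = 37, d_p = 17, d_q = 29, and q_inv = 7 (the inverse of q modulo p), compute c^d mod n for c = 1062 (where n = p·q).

750

m₁ = c^(d_p) mod p: c ≡ 30 (mod 43), and 30^17 mod 43 = 19.
m₂ = c^(d_q) mod q: c ≡ 26 (mod 37), and 26^29 mod 37 = 10.
h = q_inv·(m₁ − m₂) mod p = 7·(19 − 10) mod 43 = 20.
m = m₂ + h·q = 10 + 20·37 = 750.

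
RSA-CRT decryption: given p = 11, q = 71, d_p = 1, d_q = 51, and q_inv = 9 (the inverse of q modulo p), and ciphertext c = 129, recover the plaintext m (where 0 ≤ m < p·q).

107

m₁ = c^(d_p) mod p: c ≡ 8 (mod 11), and 8^1 mod 11 = 8.
m₂ = c^(d_q) mod q: c ≡ 58 (mod 71), and 58^51 mod 71 = 36.
h = q_inv·(m₁ − m₂) mod p = 9·(8 − 36) mod 11 = 1.
m = m₂ + h·q = 36 + 1·71 = 107.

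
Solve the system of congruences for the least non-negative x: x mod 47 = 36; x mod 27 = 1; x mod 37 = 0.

Combine the congruences pairwise.
From x ≡ 36 (mod 47) write x = 36 + 47t. Substituting into x ≡ 1 (mod 27) gives 47t ≡ 19 (mod 27), and since 20⁻¹ ≡ 23 (mod 27), t ≡ 5. Hence x ≡ 36 + 47·5 = 271 (mod 1269).
From x ≡ 271 (mod 1269) write x = 271 + 1269t. Substituting into x ≡ 0 (mod 37) gives 1269t ≡ 25 (mod 37), and since 11⁻¹ ≡ 27 (mod 37), t ≡ 9. Hence x ≡ 271 + 1269·9 = 11692 (mod 46953).

11692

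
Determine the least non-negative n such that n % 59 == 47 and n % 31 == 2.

Combine the congruences pairwise.
From n ≡ 47 (mod 59) write n = 47 + 59t. Substituting into n ≡ 2 (mod 31) gives 59t ≡ 17 (mod 31), and since 28⁻¹ ≡ 10 (mod 31), t ≡ 15. Hence n ≡ 47 + 59·15 = 932 (mod 1829).

932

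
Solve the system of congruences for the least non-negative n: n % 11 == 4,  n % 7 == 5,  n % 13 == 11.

The moduli are pairwise coprime; M = 11·7·13 = 1001.
M/11 = 91; 91 ≡ 3 (mod 11); 3·4 ≡ 1, so inverse 4.
M/7 = 143; 143 ≡ 3 (mod 7); 3·5 ≡ 1, so inverse 5.
M/13 = 77; 77 ≡ 12 (mod 13); 12·12 ≡ 1, so inverse 12.
n ≡ 4·91·4 + 5·143·5 + 11·77·12 = 15195.
15195 mod 1001 = 180.

180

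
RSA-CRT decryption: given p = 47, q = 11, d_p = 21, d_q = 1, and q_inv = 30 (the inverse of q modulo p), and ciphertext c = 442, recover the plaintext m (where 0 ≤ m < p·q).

m₁ = c^(d_p) mod p: c ≡ 19 (mod 47), and 19^21 mod 47 = 22.
m₂ = c^(d_q) mod q: c ≡ 2 (mod 11), and 2^1 mod 11 = 2.
h = q_inv·(m₁ − m₂) mod p = 30·(22 − 2) mod 47 = 36.
m = m₂ + h·q = 2 + 36·11 = 398.

398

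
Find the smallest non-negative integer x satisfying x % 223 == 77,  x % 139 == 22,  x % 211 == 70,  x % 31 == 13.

The moduli are pairwise coprime; N = 223·139·211·31 = 202751377.
N/223 = 909199; 909199 ≡ 28 (mod 223); 28·8 ≡ 1, so inverse 8.
N/139 = 1458643; 1458643 ≡ 116 (mod 139); 116·6 ≡ 1, so inverse 6.
N/211 = 960907; 960907 ≡ 13 (mod 211); 13·65 ≡ 1, so inverse 65.
N/31 = 6540367; 6540367 ≡ 18 (mod 31); 18·19 ≡ 1, so inverse 19.
x ≡ 77·909199·8 + 22·1458643·6 + 70·960907·65 + 13·6540367·19 = 6740204959.
6740204959 mod 202751377 = 49409518.

49409518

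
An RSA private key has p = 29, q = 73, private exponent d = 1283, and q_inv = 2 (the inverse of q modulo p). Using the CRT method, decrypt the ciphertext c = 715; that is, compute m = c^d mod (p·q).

1845

d_p = d mod (p−1) = 1283 mod 28 = 23; d_q = d mod (q−1) = 59.
m₁ = c^(d_p) mod p: c ≡ 19 (mod 29), and 19^23 mod 29 = 18.
m₂ = c^(d_q) mod q: c ≡ 58 (mod 73), and 58^59 mod 73 = 20.
h = q_inv·(m₁ − m₂) mod p = 2·(18 − 20) mod 29 = 25.
m = m₂ + h·q = 20 + 25·73 = 1845.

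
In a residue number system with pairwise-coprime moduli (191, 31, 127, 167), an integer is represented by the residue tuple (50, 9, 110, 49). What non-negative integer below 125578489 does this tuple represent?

4049632

The moduli are pairwise coprime; N = 191·31·127·167 = 125578489.
N/191 = 657479; 657479 ≡ 57 (mod 191); 57·124 ≡ 1, so inverse 124.
N/31 = 4050919; 4050919 ≡ 25 (mod 31); 25·5 ≡ 1, so inverse 5.
N/127 = 988807; 988807 ≡ 112 (mod 127); 112·110 ≡ 1, so inverse 110.
N/167 = 751967; 751967 ≡ 133 (mod 167); 133·54 ≡ 1, so inverse 54.
x ≡ 50·657479·124 + 9·4050919·5 + 110·988807·110 + 49·751967·54 = 18212930537.
18212930537 mod 125578489 = 4049632.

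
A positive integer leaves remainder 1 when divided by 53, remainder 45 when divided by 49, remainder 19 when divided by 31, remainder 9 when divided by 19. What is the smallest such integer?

405716

The moduli are pairwise coprime; M = 53·49·31·19 = 1529633.
M/53 = 28861; 28861 ≡ 29 (mod 53); 29·11 ≡ 1, so inverse 11.
M/49 = 31217; 31217 ≡ 4 (mod 49); 4·37 ≡ 1, so inverse 37.
M/31 = 49343; 49343 ≡ 22 (mod 31); 22·24 ≡ 1, so inverse 24.
M/19 = 80507; 80507 ≡ 4 (mod 19); 4·5 ≡ 1, so inverse 5.
n ≡ 1·28861·11 + 45·31217·37 + 19·49343·24 + 9·80507·5 = 78416999.
78416999 mod 1529633 = 405716.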